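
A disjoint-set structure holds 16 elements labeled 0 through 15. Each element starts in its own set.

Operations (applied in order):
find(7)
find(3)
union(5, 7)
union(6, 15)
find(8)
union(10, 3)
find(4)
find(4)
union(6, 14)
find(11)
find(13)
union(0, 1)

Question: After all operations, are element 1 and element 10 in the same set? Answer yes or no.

Answer: no

Derivation:
Step 1: find(7) -> no change; set of 7 is {7}
Step 2: find(3) -> no change; set of 3 is {3}
Step 3: union(5, 7) -> merged; set of 5 now {5, 7}
Step 4: union(6, 15) -> merged; set of 6 now {6, 15}
Step 5: find(8) -> no change; set of 8 is {8}
Step 6: union(10, 3) -> merged; set of 10 now {3, 10}
Step 7: find(4) -> no change; set of 4 is {4}
Step 8: find(4) -> no change; set of 4 is {4}
Step 9: union(6, 14) -> merged; set of 6 now {6, 14, 15}
Step 10: find(11) -> no change; set of 11 is {11}
Step 11: find(13) -> no change; set of 13 is {13}
Step 12: union(0, 1) -> merged; set of 0 now {0, 1}
Set of 1: {0, 1}; 10 is not a member.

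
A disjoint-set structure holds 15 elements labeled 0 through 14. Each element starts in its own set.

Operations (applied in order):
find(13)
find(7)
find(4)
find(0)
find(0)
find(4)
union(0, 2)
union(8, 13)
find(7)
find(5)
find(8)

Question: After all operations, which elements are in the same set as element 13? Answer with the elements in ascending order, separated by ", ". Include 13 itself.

Step 1: find(13) -> no change; set of 13 is {13}
Step 2: find(7) -> no change; set of 7 is {7}
Step 3: find(4) -> no change; set of 4 is {4}
Step 4: find(0) -> no change; set of 0 is {0}
Step 5: find(0) -> no change; set of 0 is {0}
Step 6: find(4) -> no change; set of 4 is {4}
Step 7: union(0, 2) -> merged; set of 0 now {0, 2}
Step 8: union(8, 13) -> merged; set of 8 now {8, 13}
Step 9: find(7) -> no change; set of 7 is {7}
Step 10: find(5) -> no change; set of 5 is {5}
Step 11: find(8) -> no change; set of 8 is {8, 13}
Component of 13: {8, 13}

Answer: 8, 13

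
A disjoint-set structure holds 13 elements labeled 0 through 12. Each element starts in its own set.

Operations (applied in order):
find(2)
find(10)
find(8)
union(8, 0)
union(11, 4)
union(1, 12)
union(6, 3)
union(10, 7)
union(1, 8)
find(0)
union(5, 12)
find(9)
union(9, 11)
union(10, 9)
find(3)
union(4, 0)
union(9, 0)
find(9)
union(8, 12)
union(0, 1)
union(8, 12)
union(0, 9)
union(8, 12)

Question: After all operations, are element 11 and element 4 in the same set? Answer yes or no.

Step 1: find(2) -> no change; set of 2 is {2}
Step 2: find(10) -> no change; set of 10 is {10}
Step 3: find(8) -> no change; set of 8 is {8}
Step 4: union(8, 0) -> merged; set of 8 now {0, 8}
Step 5: union(11, 4) -> merged; set of 11 now {4, 11}
Step 6: union(1, 12) -> merged; set of 1 now {1, 12}
Step 7: union(6, 3) -> merged; set of 6 now {3, 6}
Step 8: union(10, 7) -> merged; set of 10 now {7, 10}
Step 9: union(1, 8) -> merged; set of 1 now {0, 1, 8, 12}
Step 10: find(0) -> no change; set of 0 is {0, 1, 8, 12}
Step 11: union(5, 12) -> merged; set of 5 now {0, 1, 5, 8, 12}
Step 12: find(9) -> no change; set of 9 is {9}
Step 13: union(9, 11) -> merged; set of 9 now {4, 9, 11}
Step 14: union(10, 9) -> merged; set of 10 now {4, 7, 9, 10, 11}
Step 15: find(3) -> no change; set of 3 is {3, 6}
Step 16: union(4, 0) -> merged; set of 4 now {0, 1, 4, 5, 7, 8, 9, 10, 11, 12}
Step 17: union(9, 0) -> already same set; set of 9 now {0, 1, 4, 5, 7, 8, 9, 10, 11, 12}
Step 18: find(9) -> no change; set of 9 is {0, 1, 4, 5, 7, 8, 9, 10, 11, 12}
Step 19: union(8, 12) -> already same set; set of 8 now {0, 1, 4, 5, 7, 8, 9, 10, 11, 12}
Step 20: union(0, 1) -> already same set; set of 0 now {0, 1, 4, 5, 7, 8, 9, 10, 11, 12}
Step 21: union(8, 12) -> already same set; set of 8 now {0, 1, 4, 5, 7, 8, 9, 10, 11, 12}
Step 22: union(0, 9) -> already same set; set of 0 now {0, 1, 4, 5, 7, 8, 9, 10, 11, 12}
Step 23: union(8, 12) -> already same set; set of 8 now {0, 1, 4, 5, 7, 8, 9, 10, 11, 12}
Set of 11: {0, 1, 4, 5, 7, 8, 9, 10, 11, 12}; 4 is a member.

Answer: yes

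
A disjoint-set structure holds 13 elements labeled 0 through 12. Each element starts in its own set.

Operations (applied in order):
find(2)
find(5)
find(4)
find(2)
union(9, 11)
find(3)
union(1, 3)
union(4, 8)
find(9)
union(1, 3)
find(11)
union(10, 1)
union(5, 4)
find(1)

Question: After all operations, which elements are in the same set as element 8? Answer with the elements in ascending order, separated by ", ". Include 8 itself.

Answer: 4, 5, 8

Derivation:
Step 1: find(2) -> no change; set of 2 is {2}
Step 2: find(5) -> no change; set of 5 is {5}
Step 3: find(4) -> no change; set of 4 is {4}
Step 4: find(2) -> no change; set of 2 is {2}
Step 5: union(9, 11) -> merged; set of 9 now {9, 11}
Step 6: find(3) -> no change; set of 3 is {3}
Step 7: union(1, 3) -> merged; set of 1 now {1, 3}
Step 8: union(4, 8) -> merged; set of 4 now {4, 8}
Step 9: find(9) -> no change; set of 9 is {9, 11}
Step 10: union(1, 3) -> already same set; set of 1 now {1, 3}
Step 11: find(11) -> no change; set of 11 is {9, 11}
Step 12: union(10, 1) -> merged; set of 10 now {1, 3, 10}
Step 13: union(5, 4) -> merged; set of 5 now {4, 5, 8}
Step 14: find(1) -> no change; set of 1 is {1, 3, 10}
Component of 8: {4, 5, 8}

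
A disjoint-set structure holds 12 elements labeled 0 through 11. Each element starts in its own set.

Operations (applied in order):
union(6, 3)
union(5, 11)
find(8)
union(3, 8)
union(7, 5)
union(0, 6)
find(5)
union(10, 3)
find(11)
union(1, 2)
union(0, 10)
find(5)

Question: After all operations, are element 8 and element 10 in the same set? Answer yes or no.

Answer: yes

Derivation:
Step 1: union(6, 3) -> merged; set of 6 now {3, 6}
Step 2: union(5, 11) -> merged; set of 5 now {5, 11}
Step 3: find(8) -> no change; set of 8 is {8}
Step 4: union(3, 8) -> merged; set of 3 now {3, 6, 8}
Step 5: union(7, 5) -> merged; set of 7 now {5, 7, 11}
Step 6: union(0, 6) -> merged; set of 0 now {0, 3, 6, 8}
Step 7: find(5) -> no change; set of 5 is {5, 7, 11}
Step 8: union(10, 3) -> merged; set of 10 now {0, 3, 6, 8, 10}
Step 9: find(11) -> no change; set of 11 is {5, 7, 11}
Step 10: union(1, 2) -> merged; set of 1 now {1, 2}
Step 11: union(0, 10) -> already same set; set of 0 now {0, 3, 6, 8, 10}
Step 12: find(5) -> no change; set of 5 is {5, 7, 11}
Set of 8: {0, 3, 6, 8, 10}; 10 is a member.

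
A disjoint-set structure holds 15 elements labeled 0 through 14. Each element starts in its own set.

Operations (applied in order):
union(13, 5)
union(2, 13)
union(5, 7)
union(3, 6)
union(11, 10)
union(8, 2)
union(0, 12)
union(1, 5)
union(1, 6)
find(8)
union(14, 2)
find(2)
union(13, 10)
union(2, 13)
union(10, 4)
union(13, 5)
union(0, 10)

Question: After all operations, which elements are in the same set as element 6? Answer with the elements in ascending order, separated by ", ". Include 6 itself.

Answer: 0, 1, 2, 3, 4, 5, 6, 7, 8, 10, 11, 12, 13, 14

Derivation:
Step 1: union(13, 5) -> merged; set of 13 now {5, 13}
Step 2: union(2, 13) -> merged; set of 2 now {2, 5, 13}
Step 3: union(5, 7) -> merged; set of 5 now {2, 5, 7, 13}
Step 4: union(3, 6) -> merged; set of 3 now {3, 6}
Step 5: union(11, 10) -> merged; set of 11 now {10, 11}
Step 6: union(8, 2) -> merged; set of 8 now {2, 5, 7, 8, 13}
Step 7: union(0, 12) -> merged; set of 0 now {0, 12}
Step 8: union(1, 5) -> merged; set of 1 now {1, 2, 5, 7, 8, 13}
Step 9: union(1, 6) -> merged; set of 1 now {1, 2, 3, 5, 6, 7, 8, 13}
Step 10: find(8) -> no change; set of 8 is {1, 2, 3, 5, 6, 7, 8, 13}
Step 11: union(14, 2) -> merged; set of 14 now {1, 2, 3, 5, 6, 7, 8, 13, 14}
Step 12: find(2) -> no change; set of 2 is {1, 2, 3, 5, 6, 7, 8, 13, 14}
Step 13: union(13, 10) -> merged; set of 13 now {1, 2, 3, 5, 6, 7, 8, 10, 11, 13, 14}
Step 14: union(2, 13) -> already same set; set of 2 now {1, 2, 3, 5, 6, 7, 8, 10, 11, 13, 14}
Step 15: union(10, 4) -> merged; set of 10 now {1, 2, 3, 4, 5, 6, 7, 8, 10, 11, 13, 14}
Step 16: union(13, 5) -> already same set; set of 13 now {1, 2, 3, 4, 5, 6, 7, 8, 10, 11, 13, 14}
Step 17: union(0, 10) -> merged; set of 0 now {0, 1, 2, 3, 4, 5, 6, 7, 8, 10, 11, 12, 13, 14}
Component of 6: {0, 1, 2, 3, 4, 5, 6, 7, 8, 10, 11, 12, 13, 14}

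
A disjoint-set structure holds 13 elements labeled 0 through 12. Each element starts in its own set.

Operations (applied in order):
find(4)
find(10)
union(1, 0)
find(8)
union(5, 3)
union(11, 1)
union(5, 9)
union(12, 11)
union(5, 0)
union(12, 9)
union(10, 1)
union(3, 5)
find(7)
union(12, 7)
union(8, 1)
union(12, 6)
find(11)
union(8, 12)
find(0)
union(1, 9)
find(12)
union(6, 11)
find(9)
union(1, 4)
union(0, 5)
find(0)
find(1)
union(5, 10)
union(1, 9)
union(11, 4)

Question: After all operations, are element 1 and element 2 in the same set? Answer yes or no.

Step 1: find(4) -> no change; set of 4 is {4}
Step 2: find(10) -> no change; set of 10 is {10}
Step 3: union(1, 0) -> merged; set of 1 now {0, 1}
Step 4: find(8) -> no change; set of 8 is {8}
Step 5: union(5, 3) -> merged; set of 5 now {3, 5}
Step 6: union(11, 1) -> merged; set of 11 now {0, 1, 11}
Step 7: union(5, 9) -> merged; set of 5 now {3, 5, 9}
Step 8: union(12, 11) -> merged; set of 12 now {0, 1, 11, 12}
Step 9: union(5, 0) -> merged; set of 5 now {0, 1, 3, 5, 9, 11, 12}
Step 10: union(12, 9) -> already same set; set of 12 now {0, 1, 3, 5, 9, 11, 12}
Step 11: union(10, 1) -> merged; set of 10 now {0, 1, 3, 5, 9, 10, 11, 12}
Step 12: union(3, 5) -> already same set; set of 3 now {0, 1, 3, 5, 9, 10, 11, 12}
Step 13: find(7) -> no change; set of 7 is {7}
Step 14: union(12, 7) -> merged; set of 12 now {0, 1, 3, 5, 7, 9, 10, 11, 12}
Step 15: union(8, 1) -> merged; set of 8 now {0, 1, 3, 5, 7, 8, 9, 10, 11, 12}
Step 16: union(12, 6) -> merged; set of 12 now {0, 1, 3, 5, 6, 7, 8, 9, 10, 11, 12}
Step 17: find(11) -> no change; set of 11 is {0, 1, 3, 5, 6, 7, 8, 9, 10, 11, 12}
Step 18: union(8, 12) -> already same set; set of 8 now {0, 1, 3, 5, 6, 7, 8, 9, 10, 11, 12}
Step 19: find(0) -> no change; set of 0 is {0, 1, 3, 5, 6, 7, 8, 9, 10, 11, 12}
Step 20: union(1, 9) -> already same set; set of 1 now {0, 1, 3, 5, 6, 7, 8, 9, 10, 11, 12}
Step 21: find(12) -> no change; set of 12 is {0, 1, 3, 5, 6, 7, 8, 9, 10, 11, 12}
Step 22: union(6, 11) -> already same set; set of 6 now {0, 1, 3, 5, 6, 7, 8, 9, 10, 11, 12}
Step 23: find(9) -> no change; set of 9 is {0, 1, 3, 5, 6, 7, 8, 9, 10, 11, 12}
Step 24: union(1, 4) -> merged; set of 1 now {0, 1, 3, 4, 5, 6, 7, 8, 9, 10, 11, 12}
Step 25: union(0, 5) -> already same set; set of 0 now {0, 1, 3, 4, 5, 6, 7, 8, 9, 10, 11, 12}
Step 26: find(0) -> no change; set of 0 is {0, 1, 3, 4, 5, 6, 7, 8, 9, 10, 11, 12}
Step 27: find(1) -> no change; set of 1 is {0, 1, 3, 4, 5, 6, 7, 8, 9, 10, 11, 12}
Step 28: union(5, 10) -> already same set; set of 5 now {0, 1, 3, 4, 5, 6, 7, 8, 9, 10, 11, 12}
Step 29: union(1, 9) -> already same set; set of 1 now {0, 1, 3, 4, 5, 6, 7, 8, 9, 10, 11, 12}
Step 30: union(11, 4) -> already same set; set of 11 now {0, 1, 3, 4, 5, 6, 7, 8, 9, 10, 11, 12}
Set of 1: {0, 1, 3, 4, 5, 6, 7, 8, 9, 10, 11, 12}; 2 is not a member.

Answer: no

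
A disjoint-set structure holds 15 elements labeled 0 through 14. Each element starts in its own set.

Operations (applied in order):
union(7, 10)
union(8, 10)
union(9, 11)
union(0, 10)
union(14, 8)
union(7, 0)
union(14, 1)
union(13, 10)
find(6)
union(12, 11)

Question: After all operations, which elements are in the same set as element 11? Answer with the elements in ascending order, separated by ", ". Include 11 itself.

Answer: 9, 11, 12

Derivation:
Step 1: union(7, 10) -> merged; set of 7 now {7, 10}
Step 2: union(8, 10) -> merged; set of 8 now {7, 8, 10}
Step 3: union(9, 11) -> merged; set of 9 now {9, 11}
Step 4: union(0, 10) -> merged; set of 0 now {0, 7, 8, 10}
Step 5: union(14, 8) -> merged; set of 14 now {0, 7, 8, 10, 14}
Step 6: union(7, 0) -> already same set; set of 7 now {0, 7, 8, 10, 14}
Step 7: union(14, 1) -> merged; set of 14 now {0, 1, 7, 8, 10, 14}
Step 8: union(13, 10) -> merged; set of 13 now {0, 1, 7, 8, 10, 13, 14}
Step 9: find(6) -> no change; set of 6 is {6}
Step 10: union(12, 11) -> merged; set of 12 now {9, 11, 12}
Component of 11: {9, 11, 12}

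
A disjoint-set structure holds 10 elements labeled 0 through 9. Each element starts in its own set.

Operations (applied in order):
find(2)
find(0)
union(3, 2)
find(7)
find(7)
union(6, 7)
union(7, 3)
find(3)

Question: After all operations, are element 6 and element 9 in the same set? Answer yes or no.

Answer: no

Derivation:
Step 1: find(2) -> no change; set of 2 is {2}
Step 2: find(0) -> no change; set of 0 is {0}
Step 3: union(3, 2) -> merged; set of 3 now {2, 3}
Step 4: find(7) -> no change; set of 7 is {7}
Step 5: find(7) -> no change; set of 7 is {7}
Step 6: union(6, 7) -> merged; set of 6 now {6, 7}
Step 7: union(7, 3) -> merged; set of 7 now {2, 3, 6, 7}
Step 8: find(3) -> no change; set of 3 is {2, 3, 6, 7}
Set of 6: {2, 3, 6, 7}; 9 is not a member.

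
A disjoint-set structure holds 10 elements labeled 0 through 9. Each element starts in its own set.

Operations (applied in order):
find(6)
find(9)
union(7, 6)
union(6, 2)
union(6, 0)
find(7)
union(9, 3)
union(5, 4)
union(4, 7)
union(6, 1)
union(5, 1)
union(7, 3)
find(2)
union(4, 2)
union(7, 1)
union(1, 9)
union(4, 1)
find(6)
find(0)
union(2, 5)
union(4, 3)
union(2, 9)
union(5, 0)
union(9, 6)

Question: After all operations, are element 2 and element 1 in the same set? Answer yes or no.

Step 1: find(6) -> no change; set of 6 is {6}
Step 2: find(9) -> no change; set of 9 is {9}
Step 3: union(7, 6) -> merged; set of 7 now {6, 7}
Step 4: union(6, 2) -> merged; set of 6 now {2, 6, 7}
Step 5: union(6, 0) -> merged; set of 6 now {0, 2, 6, 7}
Step 6: find(7) -> no change; set of 7 is {0, 2, 6, 7}
Step 7: union(9, 3) -> merged; set of 9 now {3, 9}
Step 8: union(5, 4) -> merged; set of 5 now {4, 5}
Step 9: union(4, 7) -> merged; set of 4 now {0, 2, 4, 5, 6, 7}
Step 10: union(6, 1) -> merged; set of 6 now {0, 1, 2, 4, 5, 6, 7}
Step 11: union(5, 1) -> already same set; set of 5 now {0, 1, 2, 4, 5, 6, 7}
Step 12: union(7, 3) -> merged; set of 7 now {0, 1, 2, 3, 4, 5, 6, 7, 9}
Step 13: find(2) -> no change; set of 2 is {0, 1, 2, 3, 4, 5, 6, 7, 9}
Step 14: union(4, 2) -> already same set; set of 4 now {0, 1, 2, 3, 4, 5, 6, 7, 9}
Step 15: union(7, 1) -> already same set; set of 7 now {0, 1, 2, 3, 4, 5, 6, 7, 9}
Step 16: union(1, 9) -> already same set; set of 1 now {0, 1, 2, 3, 4, 5, 6, 7, 9}
Step 17: union(4, 1) -> already same set; set of 4 now {0, 1, 2, 3, 4, 5, 6, 7, 9}
Step 18: find(6) -> no change; set of 6 is {0, 1, 2, 3, 4, 5, 6, 7, 9}
Step 19: find(0) -> no change; set of 0 is {0, 1, 2, 3, 4, 5, 6, 7, 9}
Step 20: union(2, 5) -> already same set; set of 2 now {0, 1, 2, 3, 4, 5, 6, 7, 9}
Step 21: union(4, 3) -> already same set; set of 4 now {0, 1, 2, 3, 4, 5, 6, 7, 9}
Step 22: union(2, 9) -> already same set; set of 2 now {0, 1, 2, 3, 4, 5, 6, 7, 9}
Step 23: union(5, 0) -> already same set; set of 5 now {0, 1, 2, 3, 4, 5, 6, 7, 9}
Step 24: union(9, 6) -> already same set; set of 9 now {0, 1, 2, 3, 4, 5, 6, 7, 9}
Set of 2: {0, 1, 2, 3, 4, 5, 6, 7, 9}; 1 is a member.

Answer: yes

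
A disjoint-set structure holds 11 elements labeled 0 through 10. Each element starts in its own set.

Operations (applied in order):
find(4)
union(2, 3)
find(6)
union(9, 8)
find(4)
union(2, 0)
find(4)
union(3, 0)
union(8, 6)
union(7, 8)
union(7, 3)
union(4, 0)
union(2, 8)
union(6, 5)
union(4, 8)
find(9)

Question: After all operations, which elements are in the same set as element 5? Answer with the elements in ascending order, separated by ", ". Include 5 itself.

Answer: 0, 2, 3, 4, 5, 6, 7, 8, 9

Derivation:
Step 1: find(4) -> no change; set of 4 is {4}
Step 2: union(2, 3) -> merged; set of 2 now {2, 3}
Step 3: find(6) -> no change; set of 6 is {6}
Step 4: union(9, 8) -> merged; set of 9 now {8, 9}
Step 5: find(4) -> no change; set of 4 is {4}
Step 6: union(2, 0) -> merged; set of 2 now {0, 2, 3}
Step 7: find(4) -> no change; set of 4 is {4}
Step 8: union(3, 0) -> already same set; set of 3 now {0, 2, 3}
Step 9: union(8, 6) -> merged; set of 8 now {6, 8, 9}
Step 10: union(7, 8) -> merged; set of 7 now {6, 7, 8, 9}
Step 11: union(7, 3) -> merged; set of 7 now {0, 2, 3, 6, 7, 8, 9}
Step 12: union(4, 0) -> merged; set of 4 now {0, 2, 3, 4, 6, 7, 8, 9}
Step 13: union(2, 8) -> already same set; set of 2 now {0, 2, 3, 4, 6, 7, 8, 9}
Step 14: union(6, 5) -> merged; set of 6 now {0, 2, 3, 4, 5, 6, 7, 8, 9}
Step 15: union(4, 8) -> already same set; set of 4 now {0, 2, 3, 4, 5, 6, 7, 8, 9}
Step 16: find(9) -> no change; set of 9 is {0, 2, 3, 4, 5, 6, 7, 8, 9}
Component of 5: {0, 2, 3, 4, 5, 6, 7, 8, 9}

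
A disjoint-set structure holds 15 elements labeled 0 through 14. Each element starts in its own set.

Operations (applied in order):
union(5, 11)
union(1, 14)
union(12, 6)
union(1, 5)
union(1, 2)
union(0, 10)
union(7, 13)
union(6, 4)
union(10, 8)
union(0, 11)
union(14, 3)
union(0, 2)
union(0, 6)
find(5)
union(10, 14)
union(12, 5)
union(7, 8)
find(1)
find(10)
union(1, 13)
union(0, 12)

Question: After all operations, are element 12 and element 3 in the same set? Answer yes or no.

Answer: yes

Derivation:
Step 1: union(5, 11) -> merged; set of 5 now {5, 11}
Step 2: union(1, 14) -> merged; set of 1 now {1, 14}
Step 3: union(12, 6) -> merged; set of 12 now {6, 12}
Step 4: union(1, 5) -> merged; set of 1 now {1, 5, 11, 14}
Step 5: union(1, 2) -> merged; set of 1 now {1, 2, 5, 11, 14}
Step 6: union(0, 10) -> merged; set of 0 now {0, 10}
Step 7: union(7, 13) -> merged; set of 7 now {7, 13}
Step 8: union(6, 4) -> merged; set of 6 now {4, 6, 12}
Step 9: union(10, 8) -> merged; set of 10 now {0, 8, 10}
Step 10: union(0, 11) -> merged; set of 0 now {0, 1, 2, 5, 8, 10, 11, 14}
Step 11: union(14, 3) -> merged; set of 14 now {0, 1, 2, 3, 5, 8, 10, 11, 14}
Step 12: union(0, 2) -> already same set; set of 0 now {0, 1, 2, 3, 5, 8, 10, 11, 14}
Step 13: union(0, 6) -> merged; set of 0 now {0, 1, 2, 3, 4, 5, 6, 8, 10, 11, 12, 14}
Step 14: find(5) -> no change; set of 5 is {0, 1, 2, 3, 4, 5, 6, 8, 10, 11, 12, 14}
Step 15: union(10, 14) -> already same set; set of 10 now {0, 1, 2, 3, 4, 5, 6, 8, 10, 11, 12, 14}
Step 16: union(12, 5) -> already same set; set of 12 now {0, 1, 2, 3, 4, 5, 6, 8, 10, 11, 12, 14}
Step 17: union(7, 8) -> merged; set of 7 now {0, 1, 2, 3, 4, 5, 6, 7, 8, 10, 11, 12, 13, 14}
Step 18: find(1) -> no change; set of 1 is {0, 1, 2, 3, 4, 5, 6, 7, 8, 10, 11, 12, 13, 14}
Step 19: find(10) -> no change; set of 10 is {0, 1, 2, 3, 4, 5, 6, 7, 8, 10, 11, 12, 13, 14}
Step 20: union(1, 13) -> already same set; set of 1 now {0, 1, 2, 3, 4, 5, 6, 7, 8, 10, 11, 12, 13, 14}
Step 21: union(0, 12) -> already same set; set of 0 now {0, 1, 2, 3, 4, 5, 6, 7, 8, 10, 11, 12, 13, 14}
Set of 12: {0, 1, 2, 3, 4, 5, 6, 7, 8, 10, 11, 12, 13, 14}; 3 is a member.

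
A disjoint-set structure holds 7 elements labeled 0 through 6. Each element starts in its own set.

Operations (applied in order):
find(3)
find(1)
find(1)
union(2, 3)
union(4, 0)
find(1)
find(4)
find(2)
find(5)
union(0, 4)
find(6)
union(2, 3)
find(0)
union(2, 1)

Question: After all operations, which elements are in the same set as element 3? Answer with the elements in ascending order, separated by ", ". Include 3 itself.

Step 1: find(3) -> no change; set of 3 is {3}
Step 2: find(1) -> no change; set of 1 is {1}
Step 3: find(1) -> no change; set of 1 is {1}
Step 4: union(2, 3) -> merged; set of 2 now {2, 3}
Step 5: union(4, 0) -> merged; set of 4 now {0, 4}
Step 6: find(1) -> no change; set of 1 is {1}
Step 7: find(4) -> no change; set of 4 is {0, 4}
Step 8: find(2) -> no change; set of 2 is {2, 3}
Step 9: find(5) -> no change; set of 5 is {5}
Step 10: union(0, 4) -> already same set; set of 0 now {0, 4}
Step 11: find(6) -> no change; set of 6 is {6}
Step 12: union(2, 3) -> already same set; set of 2 now {2, 3}
Step 13: find(0) -> no change; set of 0 is {0, 4}
Step 14: union(2, 1) -> merged; set of 2 now {1, 2, 3}
Component of 3: {1, 2, 3}

Answer: 1, 2, 3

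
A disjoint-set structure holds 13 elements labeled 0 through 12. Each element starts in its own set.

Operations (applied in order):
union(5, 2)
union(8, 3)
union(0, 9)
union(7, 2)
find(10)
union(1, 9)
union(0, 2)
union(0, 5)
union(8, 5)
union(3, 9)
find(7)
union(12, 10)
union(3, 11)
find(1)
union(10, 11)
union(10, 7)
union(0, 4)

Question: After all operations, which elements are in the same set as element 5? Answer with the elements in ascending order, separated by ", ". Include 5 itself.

Answer: 0, 1, 2, 3, 4, 5, 7, 8, 9, 10, 11, 12

Derivation:
Step 1: union(5, 2) -> merged; set of 5 now {2, 5}
Step 2: union(8, 3) -> merged; set of 8 now {3, 8}
Step 3: union(0, 9) -> merged; set of 0 now {0, 9}
Step 4: union(7, 2) -> merged; set of 7 now {2, 5, 7}
Step 5: find(10) -> no change; set of 10 is {10}
Step 6: union(1, 9) -> merged; set of 1 now {0, 1, 9}
Step 7: union(0, 2) -> merged; set of 0 now {0, 1, 2, 5, 7, 9}
Step 8: union(0, 5) -> already same set; set of 0 now {0, 1, 2, 5, 7, 9}
Step 9: union(8, 5) -> merged; set of 8 now {0, 1, 2, 3, 5, 7, 8, 9}
Step 10: union(3, 9) -> already same set; set of 3 now {0, 1, 2, 3, 5, 7, 8, 9}
Step 11: find(7) -> no change; set of 7 is {0, 1, 2, 3, 5, 7, 8, 9}
Step 12: union(12, 10) -> merged; set of 12 now {10, 12}
Step 13: union(3, 11) -> merged; set of 3 now {0, 1, 2, 3, 5, 7, 8, 9, 11}
Step 14: find(1) -> no change; set of 1 is {0, 1, 2, 3, 5, 7, 8, 9, 11}
Step 15: union(10, 11) -> merged; set of 10 now {0, 1, 2, 3, 5, 7, 8, 9, 10, 11, 12}
Step 16: union(10, 7) -> already same set; set of 10 now {0, 1, 2, 3, 5, 7, 8, 9, 10, 11, 12}
Step 17: union(0, 4) -> merged; set of 0 now {0, 1, 2, 3, 4, 5, 7, 8, 9, 10, 11, 12}
Component of 5: {0, 1, 2, 3, 4, 5, 7, 8, 9, 10, 11, 12}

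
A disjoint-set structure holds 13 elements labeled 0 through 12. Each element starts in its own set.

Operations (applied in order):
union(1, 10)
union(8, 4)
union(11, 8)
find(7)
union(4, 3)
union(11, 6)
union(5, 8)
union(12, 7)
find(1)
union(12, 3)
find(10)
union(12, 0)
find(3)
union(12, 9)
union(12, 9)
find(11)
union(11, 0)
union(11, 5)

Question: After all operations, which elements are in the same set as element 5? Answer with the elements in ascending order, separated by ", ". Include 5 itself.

Answer: 0, 3, 4, 5, 6, 7, 8, 9, 11, 12

Derivation:
Step 1: union(1, 10) -> merged; set of 1 now {1, 10}
Step 2: union(8, 4) -> merged; set of 8 now {4, 8}
Step 3: union(11, 8) -> merged; set of 11 now {4, 8, 11}
Step 4: find(7) -> no change; set of 7 is {7}
Step 5: union(4, 3) -> merged; set of 4 now {3, 4, 8, 11}
Step 6: union(11, 6) -> merged; set of 11 now {3, 4, 6, 8, 11}
Step 7: union(5, 8) -> merged; set of 5 now {3, 4, 5, 6, 8, 11}
Step 8: union(12, 7) -> merged; set of 12 now {7, 12}
Step 9: find(1) -> no change; set of 1 is {1, 10}
Step 10: union(12, 3) -> merged; set of 12 now {3, 4, 5, 6, 7, 8, 11, 12}
Step 11: find(10) -> no change; set of 10 is {1, 10}
Step 12: union(12, 0) -> merged; set of 12 now {0, 3, 4, 5, 6, 7, 8, 11, 12}
Step 13: find(3) -> no change; set of 3 is {0, 3, 4, 5, 6, 7, 8, 11, 12}
Step 14: union(12, 9) -> merged; set of 12 now {0, 3, 4, 5, 6, 7, 8, 9, 11, 12}
Step 15: union(12, 9) -> already same set; set of 12 now {0, 3, 4, 5, 6, 7, 8, 9, 11, 12}
Step 16: find(11) -> no change; set of 11 is {0, 3, 4, 5, 6, 7, 8, 9, 11, 12}
Step 17: union(11, 0) -> already same set; set of 11 now {0, 3, 4, 5, 6, 7, 8, 9, 11, 12}
Step 18: union(11, 5) -> already same set; set of 11 now {0, 3, 4, 5, 6, 7, 8, 9, 11, 12}
Component of 5: {0, 3, 4, 5, 6, 7, 8, 9, 11, 12}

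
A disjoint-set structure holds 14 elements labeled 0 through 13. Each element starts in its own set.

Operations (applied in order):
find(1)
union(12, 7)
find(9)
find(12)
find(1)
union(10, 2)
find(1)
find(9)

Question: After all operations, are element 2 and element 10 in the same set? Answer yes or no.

Step 1: find(1) -> no change; set of 1 is {1}
Step 2: union(12, 7) -> merged; set of 12 now {7, 12}
Step 3: find(9) -> no change; set of 9 is {9}
Step 4: find(12) -> no change; set of 12 is {7, 12}
Step 5: find(1) -> no change; set of 1 is {1}
Step 6: union(10, 2) -> merged; set of 10 now {2, 10}
Step 7: find(1) -> no change; set of 1 is {1}
Step 8: find(9) -> no change; set of 9 is {9}
Set of 2: {2, 10}; 10 is a member.

Answer: yes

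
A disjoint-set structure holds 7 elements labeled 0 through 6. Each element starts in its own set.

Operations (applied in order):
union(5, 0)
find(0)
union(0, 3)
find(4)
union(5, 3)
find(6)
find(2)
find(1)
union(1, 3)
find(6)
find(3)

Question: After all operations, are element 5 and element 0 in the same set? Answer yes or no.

Step 1: union(5, 0) -> merged; set of 5 now {0, 5}
Step 2: find(0) -> no change; set of 0 is {0, 5}
Step 3: union(0, 3) -> merged; set of 0 now {0, 3, 5}
Step 4: find(4) -> no change; set of 4 is {4}
Step 5: union(5, 3) -> already same set; set of 5 now {0, 3, 5}
Step 6: find(6) -> no change; set of 6 is {6}
Step 7: find(2) -> no change; set of 2 is {2}
Step 8: find(1) -> no change; set of 1 is {1}
Step 9: union(1, 3) -> merged; set of 1 now {0, 1, 3, 5}
Step 10: find(6) -> no change; set of 6 is {6}
Step 11: find(3) -> no change; set of 3 is {0, 1, 3, 5}
Set of 5: {0, 1, 3, 5}; 0 is a member.

Answer: yes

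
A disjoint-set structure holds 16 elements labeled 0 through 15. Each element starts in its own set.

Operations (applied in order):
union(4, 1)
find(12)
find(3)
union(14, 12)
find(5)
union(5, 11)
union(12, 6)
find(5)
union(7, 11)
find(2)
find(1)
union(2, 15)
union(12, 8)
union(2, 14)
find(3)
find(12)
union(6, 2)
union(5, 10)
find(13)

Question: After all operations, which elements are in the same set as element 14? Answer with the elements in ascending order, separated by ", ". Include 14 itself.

Step 1: union(4, 1) -> merged; set of 4 now {1, 4}
Step 2: find(12) -> no change; set of 12 is {12}
Step 3: find(3) -> no change; set of 3 is {3}
Step 4: union(14, 12) -> merged; set of 14 now {12, 14}
Step 5: find(5) -> no change; set of 5 is {5}
Step 6: union(5, 11) -> merged; set of 5 now {5, 11}
Step 7: union(12, 6) -> merged; set of 12 now {6, 12, 14}
Step 8: find(5) -> no change; set of 5 is {5, 11}
Step 9: union(7, 11) -> merged; set of 7 now {5, 7, 11}
Step 10: find(2) -> no change; set of 2 is {2}
Step 11: find(1) -> no change; set of 1 is {1, 4}
Step 12: union(2, 15) -> merged; set of 2 now {2, 15}
Step 13: union(12, 8) -> merged; set of 12 now {6, 8, 12, 14}
Step 14: union(2, 14) -> merged; set of 2 now {2, 6, 8, 12, 14, 15}
Step 15: find(3) -> no change; set of 3 is {3}
Step 16: find(12) -> no change; set of 12 is {2, 6, 8, 12, 14, 15}
Step 17: union(6, 2) -> already same set; set of 6 now {2, 6, 8, 12, 14, 15}
Step 18: union(5, 10) -> merged; set of 5 now {5, 7, 10, 11}
Step 19: find(13) -> no change; set of 13 is {13}
Component of 14: {2, 6, 8, 12, 14, 15}

Answer: 2, 6, 8, 12, 14, 15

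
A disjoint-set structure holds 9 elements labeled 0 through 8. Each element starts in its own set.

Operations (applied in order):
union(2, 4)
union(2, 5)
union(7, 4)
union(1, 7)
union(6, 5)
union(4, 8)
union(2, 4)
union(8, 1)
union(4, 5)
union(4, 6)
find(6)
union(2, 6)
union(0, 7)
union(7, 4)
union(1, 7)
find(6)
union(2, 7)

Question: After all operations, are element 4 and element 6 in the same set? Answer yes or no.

Step 1: union(2, 4) -> merged; set of 2 now {2, 4}
Step 2: union(2, 5) -> merged; set of 2 now {2, 4, 5}
Step 3: union(7, 4) -> merged; set of 7 now {2, 4, 5, 7}
Step 4: union(1, 7) -> merged; set of 1 now {1, 2, 4, 5, 7}
Step 5: union(6, 5) -> merged; set of 6 now {1, 2, 4, 5, 6, 7}
Step 6: union(4, 8) -> merged; set of 4 now {1, 2, 4, 5, 6, 7, 8}
Step 7: union(2, 4) -> already same set; set of 2 now {1, 2, 4, 5, 6, 7, 8}
Step 8: union(8, 1) -> already same set; set of 8 now {1, 2, 4, 5, 6, 7, 8}
Step 9: union(4, 5) -> already same set; set of 4 now {1, 2, 4, 5, 6, 7, 8}
Step 10: union(4, 6) -> already same set; set of 4 now {1, 2, 4, 5, 6, 7, 8}
Step 11: find(6) -> no change; set of 6 is {1, 2, 4, 5, 6, 7, 8}
Step 12: union(2, 6) -> already same set; set of 2 now {1, 2, 4, 5, 6, 7, 8}
Step 13: union(0, 7) -> merged; set of 0 now {0, 1, 2, 4, 5, 6, 7, 8}
Step 14: union(7, 4) -> already same set; set of 7 now {0, 1, 2, 4, 5, 6, 7, 8}
Step 15: union(1, 7) -> already same set; set of 1 now {0, 1, 2, 4, 5, 6, 7, 8}
Step 16: find(6) -> no change; set of 6 is {0, 1, 2, 4, 5, 6, 7, 8}
Step 17: union(2, 7) -> already same set; set of 2 now {0, 1, 2, 4, 5, 6, 7, 8}
Set of 4: {0, 1, 2, 4, 5, 6, 7, 8}; 6 is a member.

Answer: yes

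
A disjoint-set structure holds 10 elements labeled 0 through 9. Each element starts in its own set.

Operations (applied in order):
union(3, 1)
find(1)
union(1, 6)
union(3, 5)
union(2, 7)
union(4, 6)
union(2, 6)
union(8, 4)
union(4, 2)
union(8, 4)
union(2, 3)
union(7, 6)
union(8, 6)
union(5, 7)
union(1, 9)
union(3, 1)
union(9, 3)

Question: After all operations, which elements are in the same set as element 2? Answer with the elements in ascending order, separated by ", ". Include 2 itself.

Step 1: union(3, 1) -> merged; set of 3 now {1, 3}
Step 2: find(1) -> no change; set of 1 is {1, 3}
Step 3: union(1, 6) -> merged; set of 1 now {1, 3, 6}
Step 4: union(3, 5) -> merged; set of 3 now {1, 3, 5, 6}
Step 5: union(2, 7) -> merged; set of 2 now {2, 7}
Step 6: union(4, 6) -> merged; set of 4 now {1, 3, 4, 5, 6}
Step 7: union(2, 6) -> merged; set of 2 now {1, 2, 3, 4, 5, 6, 7}
Step 8: union(8, 4) -> merged; set of 8 now {1, 2, 3, 4, 5, 6, 7, 8}
Step 9: union(4, 2) -> already same set; set of 4 now {1, 2, 3, 4, 5, 6, 7, 8}
Step 10: union(8, 4) -> already same set; set of 8 now {1, 2, 3, 4, 5, 6, 7, 8}
Step 11: union(2, 3) -> already same set; set of 2 now {1, 2, 3, 4, 5, 6, 7, 8}
Step 12: union(7, 6) -> already same set; set of 7 now {1, 2, 3, 4, 5, 6, 7, 8}
Step 13: union(8, 6) -> already same set; set of 8 now {1, 2, 3, 4, 5, 6, 7, 8}
Step 14: union(5, 7) -> already same set; set of 5 now {1, 2, 3, 4, 5, 6, 7, 8}
Step 15: union(1, 9) -> merged; set of 1 now {1, 2, 3, 4, 5, 6, 7, 8, 9}
Step 16: union(3, 1) -> already same set; set of 3 now {1, 2, 3, 4, 5, 6, 7, 8, 9}
Step 17: union(9, 3) -> already same set; set of 9 now {1, 2, 3, 4, 5, 6, 7, 8, 9}
Component of 2: {1, 2, 3, 4, 5, 6, 7, 8, 9}

Answer: 1, 2, 3, 4, 5, 6, 7, 8, 9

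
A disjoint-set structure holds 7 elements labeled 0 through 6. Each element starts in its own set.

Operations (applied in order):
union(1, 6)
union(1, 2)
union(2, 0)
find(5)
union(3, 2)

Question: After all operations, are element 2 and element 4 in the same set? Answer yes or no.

Step 1: union(1, 6) -> merged; set of 1 now {1, 6}
Step 2: union(1, 2) -> merged; set of 1 now {1, 2, 6}
Step 3: union(2, 0) -> merged; set of 2 now {0, 1, 2, 6}
Step 4: find(5) -> no change; set of 5 is {5}
Step 5: union(3, 2) -> merged; set of 3 now {0, 1, 2, 3, 6}
Set of 2: {0, 1, 2, 3, 6}; 4 is not a member.

Answer: no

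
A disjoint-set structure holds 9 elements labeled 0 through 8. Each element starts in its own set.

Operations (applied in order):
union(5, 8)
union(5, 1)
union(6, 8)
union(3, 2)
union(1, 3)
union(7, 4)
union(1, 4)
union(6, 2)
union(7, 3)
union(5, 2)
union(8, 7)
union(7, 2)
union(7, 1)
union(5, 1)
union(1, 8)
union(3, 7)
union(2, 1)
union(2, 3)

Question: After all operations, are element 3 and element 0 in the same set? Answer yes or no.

Answer: no

Derivation:
Step 1: union(5, 8) -> merged; set of 5 now {5, 8}
Step 2: union(5, 1) -> merged; set of 5 now {1, 5, 8}
Step 3: union(6, 8) -> merged; set of 6 now {1, 5, 6, 8}
Step 4: union(3, 2) -> merged; set of 3 now {2, 3}
Step 5: union(1, 3) -> merged; set of 1 now {1, 2, 3, 5, 6, 8}
Step 6: union(7, 4) -> merged; set of 7 now {4, 7}
Step 7: union(1, 4) -> merged; set of 1 now {1, 2, 3, 4, 5, 6, 7, 8}
Step 8: union(6, 2) -> already same set; set of 6 now {1, 2, 3, 4, 5, 6, 7, 8}
Step 9: union(7, 3) -> already same set; set of 7 now {1, 2, 3, 4, 5, 6, 7, 8}
Step 10: union(5, 2) -> already same set; set of 5 now {1, 2, 3, 4, 5, 6, 7, 8}
Step 11: union(8, 7) -> already same set; set of 8 now {1, 2, 3, 4, 5, 6, 7, 8}
Step 12: union(7, 2) -> already same set; set of 7 now {1, 2, 3, 4, 5, 6, 7, 8}
Step 13: union(7, 1) -> already same set; set of 7 now {1, 2, 3, 4, 5, 6, 7, 8}
Step 14: union(5, 1) -> already same set; set of 5 now {1, 2, 3, 4, 5, 6, 7, 8}
Step 15: union(1, 8) -> already same set; set of 1 now {1, 2, 3, 4, 5, 6, 7, 8}
Step 16: union(3, 7) -> already same set; set of 3 now {1, 2, 3, 4, 5, 6, 7, 8}
Step 17: union(2, 1) -> already same set; set of 2 now {1, 2, 3, 4, 5, 6, 7, 8}
Step 18: union(2, 3) -> already same set; set of 2 now {1, 2, 3, 4, 5, 6, 7, 8}
Set of 3: {1, 2, 3, 4, 5, 6, 7, 8}; 0 is not a member.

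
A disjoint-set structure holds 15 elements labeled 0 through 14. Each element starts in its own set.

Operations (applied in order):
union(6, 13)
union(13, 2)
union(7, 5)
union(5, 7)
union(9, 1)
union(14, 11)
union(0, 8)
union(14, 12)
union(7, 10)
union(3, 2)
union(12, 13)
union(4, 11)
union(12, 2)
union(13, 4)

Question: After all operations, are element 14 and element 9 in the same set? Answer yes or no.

Step 1: union(6, 13) -> merged; set of 6 now {6, 13}
Step 2: union(13, 2) -> merged; set of 13 now {2, 6, 13}
Step 3: union(7, 5) -> merged; set of 7 now {5, 7}
Step 4: union(5, 7) -> already same set; set of 5 now {5, 7}
Step 5: union(9, 1) -> merged; set of 9 now {1, 9}
Step 6: union(14, 11) -> merged; set of 14 now {11, 14}
Step 7: union(0, 8) -> merged; set of 0 now {0, 8}
Step 8: union(14, 12) -> merged; set of 14 now {11, 12, 14}
Step 9: union(7, 10) -> merged; set of 7 now {5, 7, 10}
Step 10: union(3, 2) -> merged; set of 3 now {2, 3, 6, 13}
Step 11: union(12, 13) -> merged; set of 12 now {2, 3, 6, 11, 12, 13, 14}
Step 12: union(4, 11) -> merged; set of 4 now {2, 3, 4, 6, 11, 12, 13, 14}
Step 13: union(12, 2) -> already same set; set of 12 now {2, 3, 4, 6, 11, 12, 13, 14}
Step 14: union(13, 4) -> already same set; set of 13 now {2, 3, 4, 6, 11, 12, 13, 14}
Set of 14: {2, 3, 4, 6, 11, 12, 13, 14}; 9 is not a member.

Answer: no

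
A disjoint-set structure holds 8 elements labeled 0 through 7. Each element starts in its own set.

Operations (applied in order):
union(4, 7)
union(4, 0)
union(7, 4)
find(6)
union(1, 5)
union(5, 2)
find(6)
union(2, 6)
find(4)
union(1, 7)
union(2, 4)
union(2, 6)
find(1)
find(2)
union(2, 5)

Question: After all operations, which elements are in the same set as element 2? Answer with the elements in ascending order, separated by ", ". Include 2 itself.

Answer: 0, 1, 2, 4, 5, 6, 7

Derivation:
Step 1: union(4, 7) -> merged; set of 4 now {4, 7}
Step 2: union(4, 0) -> merged; set of 4 now {0, 4, 7}
Step 3: union(7, 4) -> already same set; set of 7 now {0, 4, 7}
Step 4: find(6) -> no change; set of 6 is {6}
Step 5: union(1, 5) -> merged; set of 1 now {1, 5}
Step 6: union(5, 2) -> merged; set of 5 now {1, 2, 5}
Step 7: find(6) -> no change; set of 6 is {6}
Step 8: union(2, 6) -> merged; set of 2 now {1, 2, 5, 6}
Step 9: find(4) -> no change; set of 4 is {0, 4, 7}
Step 10: union(1, 7) -> merged; set of 1 now {0, 1, 2, 4, 5, 6, 7}
Step 11: union(2, 4) -> already same set; set of 2 now {0, 1, 2, 4, 5, 6, 7}
Step 12: union(2, 6) -> already same set; set of 2 now {0, 1, 2, 4, 5, 6, 7}
Step 13: find(1) -> no change; set of 1 is {0, 1, 2, 4, 5, 6, 7}
Step 14: find(2) -> no change; set of 2 is {0, 1, 2, 4, 5, 6, 7}
Step 15: union(2, 5) -> already same set; set of 2 now {0, 1, 2, 4, 5, 6, 7}
Component of 2: {0, 1, 2, 4, 5, 6, 7}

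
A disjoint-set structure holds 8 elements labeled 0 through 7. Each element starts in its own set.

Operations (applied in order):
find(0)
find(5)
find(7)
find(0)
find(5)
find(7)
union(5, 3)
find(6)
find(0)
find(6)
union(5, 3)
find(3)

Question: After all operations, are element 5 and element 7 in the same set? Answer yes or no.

Answer: no

Derivation:
Step 1: find(0) -> no change; set of 0 is {0}
Step 2: find(5) -> no change; set of 5 is {5}
Step 3: find(7) -> no change; set of 7 is {7}
Step 4: find(0) -> no change; set of 0 is {0}
Step 5: find(5) -> no change; set of 5 is {5}
Step 6: find(7) -> no change; set of 7 is {7}
Step 7: union(5, 3) -> merged; set of 5 now {3, 5}
Step 8: find(6) -> no change; set of 6 is {6}
Step 9: find(0) -> no change; set of 0 is {0}
Step 10: find(6) -> no change; set of 6 is {6}
Step 11: union(5, 3) -> already same set; set of 5 now {3, 5}
Step 12: find(3) -> no change; set of 3 is {3, 5}
Set of 5: {3, 5}; 7 is not a member.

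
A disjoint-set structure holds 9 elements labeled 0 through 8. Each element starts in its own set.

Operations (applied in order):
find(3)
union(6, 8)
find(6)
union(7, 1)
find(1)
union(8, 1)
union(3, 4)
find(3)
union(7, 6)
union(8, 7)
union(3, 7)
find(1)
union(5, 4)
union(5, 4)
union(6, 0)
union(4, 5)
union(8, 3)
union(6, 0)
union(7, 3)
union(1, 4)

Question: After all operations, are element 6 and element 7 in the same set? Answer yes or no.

Answer: yes

Derivation:
Step 1: find(3) -> no change; set of 3 is {3}
Step 2: union(6, 8) -> merged; set of 6 now {6, 8}
Step 3: find(6) -> no change; set of 6 is {6, 8}
Step 4: union(7, 1) -> merged; set of 7 now {1, 7}
Step 5: find(1) -> no change; set of 1 is {1, 7}
Step 6: union(8, 1) -> merged; set of 8 now {1, 6, 7, 8}
Step 7: union(3, 4) -> merged; set of 3 now {3, 4}
Step 8: find(3) -> no change; set of 3 is {3, 4}
Step 9: union(7, 6) -> already same set; set of 7 now {1, 6, 7, 8}
Step 10: union(8, 7) -> already same set; set of 8 now {1, 6, 7, 8}
Step 11: union(3, 7) -> merged; set of 3 now {1, 3, 4, 6, 7, 8}
Step 12: find(1) -> no change; set of 1 is {1, 3, 4, 6, 7, 8}
Step 13: union(5, 4) -> merged; set of 5 now {1, 3, 4, 5, 6, 7, 8}
Step 14: union(5, 4) -> already same set; set of 5 now {1, 3, 4, 5, 6, 7, 8}
Step 15: union(6, 0) -> merged; set of 6 now {0, 1, 3, 4, 5, 6, 7, 8}
Step 16: union(4, 5) -> already same set; set of 4 now {0, 1, 3, 4, 5, 6, 7, 8}
Step 17: union(8, 3) -> already same set; set of 8 now {0, 1, 3, 4, 5, 6, 7, 8}
Step 18: union(6, 0) -> already same set; set of 6 now {0, 1, 3, 4, 5, 6, 7, 8}
Step 19: union(7, 3) -> already same set; set of 7 now {0, 1, 3, 4, 5, 6, 7, 8}
Step 20: union(1, 4) -> already same set; set of 1 now {0, 1, 3, 4, 5, 6, 7, 8}
Set of 6: {0, 1, 3, 4, 5, 6, 7, 8}; 7 is a member.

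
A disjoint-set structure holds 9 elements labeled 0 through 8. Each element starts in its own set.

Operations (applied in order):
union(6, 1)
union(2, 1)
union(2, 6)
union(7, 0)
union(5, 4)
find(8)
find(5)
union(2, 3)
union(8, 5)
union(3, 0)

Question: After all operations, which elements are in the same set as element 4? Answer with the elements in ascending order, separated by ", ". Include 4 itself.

Step 1: union(6, 1) -> merged; set of 6 now {1, 6}
Step 2: union(2, 1) -> merged; set of 2 now {1, 2, 6}
Step 3: union(2, 6) -> already same set; set of 2 now {1, 2, 6}
Step 4: union(7, 0) -> merged; set of 7 now {0, 7}
Step 5: union(5, 4) -> merged; set of 5 now {4, 5}
Step 6: find(8) -> no change; set of 8 is {8}
Step 7: find(5) -> no change; set of 5 is {4, 5}
Step 8: union(2, 3) -> merged; set of 2 now {1, 2, 3, 6}
Step 9: union(8, 5) -> merged; set of 8 now {4, 5, 8}
Step 10: union(3, 0) -> merged; set of 3 now {0, 1, 2, 3, 6, 7}
Component of 4: {4, 5, 8}

Answer: 4, 5, 8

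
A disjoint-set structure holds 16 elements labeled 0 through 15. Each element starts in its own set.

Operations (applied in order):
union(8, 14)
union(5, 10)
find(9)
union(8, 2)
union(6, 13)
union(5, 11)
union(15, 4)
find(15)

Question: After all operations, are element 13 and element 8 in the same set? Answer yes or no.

Step 1: union(8, 14) -> merged; set of 8 now {8, 14}
Step 2: union(5, 10) -> merged; set of 5 now {5, 10}
Step 3: find(9) -> no change; set of 9 is {9}
Step 4: union(8, 2) -> merged; set of 8 now {2, 8, 14}
Step 5: union(6, 13) -> merged; set of 6 now {6, 13}
Step 6: union(5, 11) -> merged; set of 5 now {5, 10, 11}
Step 7: union(15, 4) -> merged; set of 15 now {4, 15}
Step 8: find(15) -> no change; set of 15 is {4, 15}
Set of 13: {6, 13}; 8 is not a member.

Answer: no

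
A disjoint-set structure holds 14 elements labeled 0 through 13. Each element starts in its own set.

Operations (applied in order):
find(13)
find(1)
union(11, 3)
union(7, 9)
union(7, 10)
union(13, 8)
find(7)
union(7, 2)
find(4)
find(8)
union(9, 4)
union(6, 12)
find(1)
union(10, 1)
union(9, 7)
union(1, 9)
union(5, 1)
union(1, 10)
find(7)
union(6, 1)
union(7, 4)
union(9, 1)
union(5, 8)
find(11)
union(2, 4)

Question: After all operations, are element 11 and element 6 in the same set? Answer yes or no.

Step 1: find(13) -> no change; set of 13 is {13}
Step 2: find(1) -> no change; set of 1 is {1}
Step 3: union(11, 3) -> merged; set of 11 now {3, 11}
Step 4: union(7, 9) -> merged; set of 7 now {7, 9}
Step 5: union(7, 10) -> merged; set of 7 now {7, 9, 10}
Step 6: union(13, 8) -> merged; set of 13 now {8, 13}
Step 7: find(7) -> no change; set of 7 is {7, 9, 10}
Step 8: union(7, 2) -> merged; set of 7 now {2, 7, 9, 10}
Step 9: find(4) -> no change; set of 4 is {4}
Step 10: find(8) -> no change; set of 8 is {8, 13}
Step 11: union(9, 4) -> merged; set of 9 now {2, 4, 7, 9, 10}
Step 12: union(6, 12) -> merged; set of 6 now {6, 12}
Step 13: find(1) -> no change; set of 1 is {1}
Step 14: union(10, 1) -> merged; set of 10 now {1, 2, 4, 7, 9, 10}
Step 15: union(9, 7) -> already same set; set of 9 now {1, 2, 4, 7, 9, 10}
Step 16: union(1, 9) -> already same set; set of 1 now {1, 2, 4, 7, 9, 10}
Step 17: union(5, 1) -> merged; set of 5 now {1, 2, 4, 5, 7, 9, 10}
Step 18: union(1, 10) -> already same set; set of 1 now {1, 2, 4, 5, 7, 9, 10}
Step 19: find(7) -> no change; set of 7 is {1, 2, 4, 5, 7, 9, 10}
Step 20: union(6, 1) -> merged; set of 6 now {1, 2, 4, 5, 6, 7, 9, 10, 12}
Step 21: union(7, 4) -> already same set; set of 7 now {1, 2, 4, 5, 6, 7, 9, 10, 12}
Step 22: union(9, 1) -> already same set; set of 9 now {1, 2, 4, 5, 6, 7, 9, 10, 12}
Step 23: union(5, 8) -> merged; set of 5 now {1, 2, 4, 5, 6, 7, 8, 9, 10, 12, 13}
Step 24: find(11) -> no change; set of 11 is {3, 11}
Step 25: union(2, 4) -> already same set; set of 2 now {1, 2, 4, 5, 6, 7, 8, 9, 10, 12, 13}
Set of 11: {3, 11}; 6 is not a member.

Answer: no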